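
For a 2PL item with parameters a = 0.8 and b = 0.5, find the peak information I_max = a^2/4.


For 2PL, max info at theta = b = 0.5
I_max = a^2 / 4 = 0.8^2 / 4
= 0.64 / 4
I_max = 0.16

0.16


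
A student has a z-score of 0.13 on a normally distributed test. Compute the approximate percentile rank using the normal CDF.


CDF(z) = 0.5 * (1 + erf(z/sqrt(2)))
erf(0.0919) = 0.1034
CDF = 0.5517
Percentile rank = 0.5517 * 100 = 55.17

55.17


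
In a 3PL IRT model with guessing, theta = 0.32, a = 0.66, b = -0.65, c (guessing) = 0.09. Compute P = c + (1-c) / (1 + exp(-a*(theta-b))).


logit = 0.66*(0.32 - -0.65) = 0.6402
P* = 1/(1 + exp(-0.6402)) = 0.6548
P = 0.09 + (1 - 0.09) * 0.6548
P = 0.6859

0.6859


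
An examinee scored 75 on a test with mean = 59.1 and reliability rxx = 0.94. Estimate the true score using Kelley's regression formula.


T_est = rxx * X + (1 - rxx) * mean
T_est = 0.94 * 75 + 0.06 * 59.1
T_est = 70.5 + 3.546
T_est = 74.046

74.046


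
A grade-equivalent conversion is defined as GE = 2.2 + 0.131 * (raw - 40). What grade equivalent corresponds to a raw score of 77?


raw - median = 77 - 40 = 37
slope * diff = 0.131 * 37 = 4.847
GE = 2.2 + 4.847
GE = 7.047

7.047


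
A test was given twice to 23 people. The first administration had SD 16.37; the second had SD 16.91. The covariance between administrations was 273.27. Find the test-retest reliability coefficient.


r = cov(X,Y) / (SD_X * SD_Y)
r = 273.27 / (16.37 * 16.91)
r = 273.27 / 276.8167
r = 0.9872

0.9872


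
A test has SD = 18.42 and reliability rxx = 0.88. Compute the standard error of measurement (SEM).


SEM = SD * sqrt(1 - rxx)
SEM = 18.42 * sqrt(1 - 0.88)
SEM = 18.42 * sqrt(0.12) = 18.42 * 0.34641
SEM = 6.3809

6.3809


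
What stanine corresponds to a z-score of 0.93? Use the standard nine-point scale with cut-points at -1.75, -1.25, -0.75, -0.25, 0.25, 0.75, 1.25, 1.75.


Stanine boundaries: [-1.75, -1.25, -0.75, -0.25, 0.25, 0.75, 1.25, 1.75]
z = 0.93
Check each boundary:
  z >= -1.75 -> could be stanine 2
  z >= -1.25 -> could be stanine 3
  z >= -0.75 -> could be stanine 4
  z >= -0.25 -> could be stanine 5
  z >= 0.25 -> could be stanine 6
  z >= 0.75 -> could be stanine 7
  z < 1.25
  z < 1.75
Highest qualifying boundary gives stanine = 7

7


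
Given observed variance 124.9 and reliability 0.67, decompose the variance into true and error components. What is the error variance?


var_true = rxx * var_obs = 0.67 * 124.9 = 83.683
var_error = var_obs - var_true
var_error = 124.9 - 83.683
var_error = 41.217

41.217


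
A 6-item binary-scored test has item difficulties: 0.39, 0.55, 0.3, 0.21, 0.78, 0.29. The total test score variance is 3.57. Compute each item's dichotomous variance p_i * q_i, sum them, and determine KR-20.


For each item, compute p_i * q_i:
  Item 1: 0.39 * 0.61 = 0.2379
  Item 2: 0.55 * 0.45 = 0.2475
  Item 3: 0.3 * 0.7 = 0.21
  Item 4: 0.21 * 0.79 = 0.1659
  Item 5: 0.78 * 0.22 = 0.1716
  Item 6: 0.29 * 0.71 = 0.2059
Sum(p_i * q_i) = 0.2379 + 0.2475 + 0.21 + 0.1659 + 0.1716 + 0.2059 = 1.2388
KR-20 = (k/(k-1)) * (1 - Sum(p_i*q_i) / Var_total)
= (6/5) * (1 - 1.2388/3.57)
= 1.2 * 0.653
KR-20 = 0.7836

0.7836


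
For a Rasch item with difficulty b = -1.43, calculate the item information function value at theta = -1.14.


P = 1/(1+exp(-(-1.14--1.43))) = 0.572
I = P*(1-P) = 0.572 * 0.428
I = 0.2448

0.2448


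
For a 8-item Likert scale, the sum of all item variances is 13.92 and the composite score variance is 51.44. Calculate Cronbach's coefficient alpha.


alpha = (k/(k-1)) * (1 - sum(si^2)/s_total^2)
= (8/7) * (1 - 13.92/51.44)
alpha = 0.8336

0.8336


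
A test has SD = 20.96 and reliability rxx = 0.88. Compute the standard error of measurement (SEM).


SEM = SD * sqrt(1 - rxx)
SEM = 20.96 * sqrt(1 - 0.88)
SEM = 20.96 * sqrt(0.12) = 20.96 * 0.34641
SEM = 7.2608

7.2608


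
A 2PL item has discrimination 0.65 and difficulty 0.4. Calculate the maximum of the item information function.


For 2PL, max info at theta = b = 0.4
I_max = a^2 / 4 = 0.65^2 / 4
= 0.4225 / 4
I_max = 0.1056

0.1056


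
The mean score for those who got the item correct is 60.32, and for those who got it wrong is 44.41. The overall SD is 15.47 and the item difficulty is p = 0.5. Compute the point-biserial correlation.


q = 1 - p = 0.5
rpb = ((M1 - M0) / SD) * sqrt(p * q)
rpb = ((60.32 - 44.41) / 15.47) * sqrt(0.5 * 0.5)
rpb = 0.5142

0.5142


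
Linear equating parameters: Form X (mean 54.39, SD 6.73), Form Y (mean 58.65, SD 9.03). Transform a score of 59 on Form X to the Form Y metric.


slope = SD_Y / SD_X = 9.03 / 6.73 ~ 1.3418
intercept = mean_Y - slope * mean_X = 58.65 - (9.03 / 6.73) * 54.39 ~ -14.328
Y = slope * X + intercept. To avoid rounding drift from the rounded slope/intercept, evaluate the equivalent form Y = mean_Y + SD_Y * (X - mean_X) / SD_X at full precision:
Y = 58.65 + 9.03 * (59 - 54.39) / 6.73
Y = 58.65 + 9.03 * 4.61 / 6.73
Y = 58.65 + 41.6283 / 6.73
Y = 58.65 + 6.1855
Y = 64.8355

64.8355


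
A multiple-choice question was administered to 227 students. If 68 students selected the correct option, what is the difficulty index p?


Item difficulty p = number correct / total examinees
p = 68 / 227
p = 0.2996

0.2996


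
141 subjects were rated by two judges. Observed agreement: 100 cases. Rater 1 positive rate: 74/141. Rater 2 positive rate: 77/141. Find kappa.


P_o = 100/141 = 0.70922
P_e = (74*77 + 67*64) / 19881 = 0.502289
kappa = (P_o - P_e) / (1 - P_e)
kappa = (0.70922 - 0.502289) / (1 - 0.502289)
kappa = 0.4158

0.4158


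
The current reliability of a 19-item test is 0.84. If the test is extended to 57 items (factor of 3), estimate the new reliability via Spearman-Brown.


r_new = (n * rxx) / (1 + (n-1) * rxx)
r_new = (3 * 0.84) / (1 + 2 * 0.84)
r_new = 2.52 / 2.68
r_new = 0.9403

0.9403


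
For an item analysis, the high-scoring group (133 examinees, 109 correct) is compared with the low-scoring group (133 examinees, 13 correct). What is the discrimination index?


p_upper = 109/133 = 0.8195
p_lower = 13/133 = 0.0977
D = 0.8195 - 0.0977 = 0.7218

0.7218


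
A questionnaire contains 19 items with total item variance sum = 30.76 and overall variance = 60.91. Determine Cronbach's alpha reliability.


alpha = (k/(k-1)) * (1 - sum(si^2)/s_total^2)
= (19/18) * (1 - 30.76/60.91)
alpha = 0.5225

0.5225


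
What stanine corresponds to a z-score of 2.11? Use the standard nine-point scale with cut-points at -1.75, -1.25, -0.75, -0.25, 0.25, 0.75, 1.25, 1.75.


Stanine boundaries: [-1.75, -1.25, -0.75, -0.25, 0.25, 0.75, 1.25, 1.75]
z = 2.11
Check each boundary:
  z >= -1.75 -> could be stanine 2
  z >= -1.25 -> could be stanine 3
  z >= -0.75 -> could be stanine 4
  z >= -0.25 -> could be stanine 5
  z >= 0.25 -> could be stanine 6
  z >= 0.75 -> could be stanine 7
  z >= 1.25 -> could be stanine 8
  z >= 1.75 -> could be stanine 9
Highest qualifying boundary gives stanine = 9

9


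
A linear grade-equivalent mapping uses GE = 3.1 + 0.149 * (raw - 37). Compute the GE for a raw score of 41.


raw - median = 41 - 37 = 4
slope * diff = 0.149 * 4 = 0.596
GE = 3.1 + 0.596
GE = 3.696

3.696


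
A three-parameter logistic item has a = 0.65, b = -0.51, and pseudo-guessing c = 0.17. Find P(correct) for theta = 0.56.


logit = 0.65*(0.56 - -0.51) = 0.6955
P* = 1/(1 + exp(-0.6955)) = 0.6672
P = 0.17 + (1 - 0.17) * 0.6672
P = 0.7238

0.7238


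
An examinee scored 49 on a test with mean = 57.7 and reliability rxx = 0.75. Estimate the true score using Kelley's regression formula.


T_est = rxx * X + (1 - rxx) * mean
T_est = 0.75 * 49 + 0.25 * 57.7
T_est = 36.75 + 14.425
T_est = 51.175

51.175


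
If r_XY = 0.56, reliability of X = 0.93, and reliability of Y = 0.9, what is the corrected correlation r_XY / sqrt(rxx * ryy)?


r_corrected = rxy / sqrt(rxx * ryy)
= 0.56 / sqrt(0.93 * 0.9)
= 0.56 / sqrt(0.837)
= 0.56 / 0.914877
r_corrected = 0.6121

0.6121


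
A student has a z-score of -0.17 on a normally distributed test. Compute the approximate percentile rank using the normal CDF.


CDF(z) = 0.5 * (1 + erf(z/sqrt(2)))
erf(-0.1202) = -0.135
CDF = 0.4325
Percentile rank = 0.4325 * 100 = 43.25

43.25


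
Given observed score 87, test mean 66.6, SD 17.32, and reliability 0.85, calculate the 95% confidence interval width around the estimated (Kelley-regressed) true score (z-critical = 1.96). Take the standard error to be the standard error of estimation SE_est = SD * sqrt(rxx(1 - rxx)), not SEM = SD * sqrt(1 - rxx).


True score estimate = 0.85*87 + 0.15*66.6 = 83.94
SE_est = SD * sqrt(rxx * (1 - rxx)) = 17.32 * sqrt(0.85 * 0.15) = 17.32 * sqrt(0.1275) = 6.184477
CI = T_est +/- z * SE_est, so width = 2 * z * SE_est = 2 * 1.96 * 6.184477
Width = 24.2431

24.2431


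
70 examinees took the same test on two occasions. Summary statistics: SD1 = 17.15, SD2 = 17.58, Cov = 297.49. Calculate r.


r = cov(X,Y) / (SD_X * SD_Y)
r = 297.49 / (17.15 * 17.58)
r = 297.49 / 301.497
r = 0.9867

0.9867


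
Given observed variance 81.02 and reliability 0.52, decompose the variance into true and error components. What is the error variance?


var_true = rxx * var_obs = 0.52 * 81.02 = 42.1304
var_error = var_obs - var_true
var_error = 81.02 - 42.1304
var_error = 38.8896

38.8896


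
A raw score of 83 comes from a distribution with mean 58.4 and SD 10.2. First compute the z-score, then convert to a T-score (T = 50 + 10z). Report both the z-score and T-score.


z = (X - mean) / SD = (83 - 58.4) / 10.2
z = 24.6 / 10.2
z = 2.4118
T-score = T = 50 + 10z
Carry z at full precision (z = 24.6 / 10.2) into the conversion:
T-score = 50 + 10 * (24.6 / 10.2) = 50 + 246 / 10.2
T-score = 50 + 24.1176
T-score = 74.1176

74.1176


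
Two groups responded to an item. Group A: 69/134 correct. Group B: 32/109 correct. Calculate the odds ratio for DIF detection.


Odds_A = 69/65 = 1.0615
Odds_B = 32/77 = 0.4156
OR = Odds_A / Odds_B = 1.0615 / 0.4156
Exactly, OR = (69 * 77) / (65 * 32) = 5313 / 2080
OR = 2.5543

2.5543


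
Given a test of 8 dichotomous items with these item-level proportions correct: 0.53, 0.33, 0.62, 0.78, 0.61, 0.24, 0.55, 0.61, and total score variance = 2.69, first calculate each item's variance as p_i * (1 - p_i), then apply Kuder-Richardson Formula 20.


For each item, compute p_i * q_i:
  Item 1: 0.53 * 0.47 = 0.2491
  Item 2: 0.33 * 0.67 = 0.2211
  Item 3: 0.62 * 0.38 = 0.2356
  Item 4: 0.78 * 0.22 = 0.1716
  Item 5: 0.61 * 0.39 = 0.2379
  Item 6: 0.24 * 0.76 = 0.1824
  Item 7: 0.55 * 0.45 = 0.2475
  Item 8: 0.61 * 0.39 = 0.2379
Sum(p_i * q_i) = 0.2491 + 0.2211 + 0.2356 + 0.1716 + 0.2379 + 0.1824 + 0.2475 + 0.2379 = 1.7831
KR-20 = (k/(k-1)) * (1 - Sum(p_i*q_i) / Var_total)
= (8/7) * (1 - 1.7831/2.69)
= 1.1429 * 0.3371
KR-20 = 0.3853

0.3853


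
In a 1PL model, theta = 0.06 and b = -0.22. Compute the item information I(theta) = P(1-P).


P = 1/(1+exp(-(0.06--0.22))) = 0.5695
I = P*(1-P) = 0.5695 * 0.4305
I = 0.2452

0.2452


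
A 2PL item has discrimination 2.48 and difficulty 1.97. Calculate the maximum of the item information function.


For 2PL, max info at theta = b = 1.97
I_max = a^2 / 4 = 2.48^2 / 4
= 6.1504 / 4
I_max = 1.5376

1.5376


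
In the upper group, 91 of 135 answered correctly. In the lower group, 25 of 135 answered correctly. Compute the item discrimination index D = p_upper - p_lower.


p_upper = 91/135 = 0.6741
p_lower = 25/135 = 0.1852
D = 0.6741 - 0.1852 = 0.4889

0.4889


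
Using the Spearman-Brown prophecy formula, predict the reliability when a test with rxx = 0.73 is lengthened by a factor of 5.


r_new = (n * rxx) / (1 + (n-1) * rxx)
r_new = (5 * 0.73) / (1 + 4 * 0.73)
r_new = 3.65 / 3.92
r_new = 0.9311

0.9311


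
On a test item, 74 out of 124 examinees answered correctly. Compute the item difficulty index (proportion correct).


Item difficulty p = number correct / total examinees
p = 74 / 124
p = 0.5968

0.5968


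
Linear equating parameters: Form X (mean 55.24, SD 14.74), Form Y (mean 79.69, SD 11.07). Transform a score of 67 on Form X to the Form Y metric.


slope = SD_Y / SD_X = 11.07 / 14.74 ~ 0.751
intercept = mean_Y - slope * mean_X = 79.69 - (11.07 / 14.74) * 55.24 ~ 38.2038
Y = slope * X + intercept. To avoid rounding drift from the rounded slope/intercept, evaluate the equivalent form Y = mean_Y + SD_Y * (X - mean_X) / SD_X at full precision:
Y = 79.69 + 11.07 * (67 - 55.24) / 14.74
Y = 79.69 + 11.07 * 11.76 / 14.74
Y = 79.69 + 130.1832 / 14.74
Y = 79.69 + 8.832
Y = 88.522

88.522


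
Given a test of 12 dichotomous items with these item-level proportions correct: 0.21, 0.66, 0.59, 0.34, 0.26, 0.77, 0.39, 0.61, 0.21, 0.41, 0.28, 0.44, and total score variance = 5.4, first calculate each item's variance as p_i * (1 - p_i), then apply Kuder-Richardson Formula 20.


For each item, compute p_i * q_i:
  Item 1: 0.21 * 0.79 = 0.1659
  Item 2: 0.66 * 0.34 = 0.2244
  Item 3: 0.59 * 0.41 = 0.2419
  Item 4: 0.34 * 0.66 = 0.2244
  Item 5: 0.26 * 0.74 = 0.1924
  Item 6: 0.77 * 0.23 = 0.1771
  Item 7: 0.39 * 0.61 = 0.2379
  Item 8: 0.61 * 0.39 = 0.2379
  Item 9: 0.21 * 0.79 = 0.1659
  Item 10: 0.41 * 0.59 = 0.2419
  Item 11: 0.28 * 0.72 = 0.2016
  Item 12: 0.44 * 0.56 = 0.2464
Sum(p_i * q_i) = 0.1659 + 0.2244 + 0.2419 + 0.2244 + 0.1924 + 0.1771 + 0.2379 + 0.2379 + 0.1659 + 0.2419 + 0.2016 + 0.2464 = 2.5577
KR-20 = (k/(k-1)) * (1 - Sum(p_i*q_i) / Var_total)
= (12/11) * (1 - 2.5577/5.4)
= 1.0909 * 0.5264
KR-20 = 0.5742

0.5742


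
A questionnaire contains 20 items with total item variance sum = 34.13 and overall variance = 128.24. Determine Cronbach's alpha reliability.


alpha = (k/(k-1)) * (1 - sum(si^2)/s_total^2)
= (20/19) * (1 - 34.13/128.24)
alpha = 0.7725

0.7725


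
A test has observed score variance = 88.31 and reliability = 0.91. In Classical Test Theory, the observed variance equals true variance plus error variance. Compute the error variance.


var_true = rxx * var_obs = 0.91 * 88.31 = 80.3621
var_error = var_obs - var_true
var_error = 88.31 - 80.3621
var_error = 7.9479

7.9479


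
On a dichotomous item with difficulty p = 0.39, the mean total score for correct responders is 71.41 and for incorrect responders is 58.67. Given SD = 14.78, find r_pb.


q = 1 - p = 0.61
rpb = ((M1 - M0) / SD) * sqrt(p * q)
rpb = ((71.41 - 58.67) / 14.78) * sqrt(0.39 * 0.61)
rpb = 0.4204

0.4204


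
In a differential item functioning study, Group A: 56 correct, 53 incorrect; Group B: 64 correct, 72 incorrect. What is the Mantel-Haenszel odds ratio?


Odds_A = 56/53 = 1.0566
Odds_B = 64/72 = 0.8889
OR = Odds_A / Odds_B = 1.0566 / 0.8889
Exactly, OR = (56 * 72) / (53 * 64) = 4032 / 3392
OR = 1.1887

1.1887


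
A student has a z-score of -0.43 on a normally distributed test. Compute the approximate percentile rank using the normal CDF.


CDF(z) = 0.5 * (1 + erf(z/sqrt(2)))
erf(-0.3041) = -0.3328
CDF = 0.3336
Percentile rank = 0.3336 * 100 = 33.36

33.36


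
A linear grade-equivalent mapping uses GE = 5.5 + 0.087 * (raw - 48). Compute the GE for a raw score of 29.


raw - median = 29 - 48 = -19
slope * diff = 0.087 * -19 = -1.653
GE = 5.5 + -1.653
GE = 3.847

3.847


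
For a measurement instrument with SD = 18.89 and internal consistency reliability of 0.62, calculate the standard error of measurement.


SEM = SD * sqrt(1 - rxx)
SEM = 18.89 * sqrt(1 - 0.62)
SEM = 18.89 * sqrt(0.38) = 18.89 * 0.616441
SEM = 11.6446

11.6446


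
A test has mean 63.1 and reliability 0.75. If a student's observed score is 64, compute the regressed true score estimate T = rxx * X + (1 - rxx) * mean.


T_est = rxx * X + (1 - rxx) * mean
T_est = 0.75 * 64 + 0.25 * 63.1
T_est = 48.0 + 15.775
T_est = 63.775

63.775


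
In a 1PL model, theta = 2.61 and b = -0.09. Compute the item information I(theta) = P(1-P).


P = 1/(1+exp(-(2.61--0.09))) = 0.937
I = P*(1-P) = 0.937 * 0.063
I = 0.059

0.059


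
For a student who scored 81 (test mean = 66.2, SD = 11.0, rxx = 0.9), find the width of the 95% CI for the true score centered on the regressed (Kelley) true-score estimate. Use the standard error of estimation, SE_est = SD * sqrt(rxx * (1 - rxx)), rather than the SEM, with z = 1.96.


True score estimate = 0.9*81 + 0.1*66.2 = 79.52
SE_est = SD * sqrt(rxx * (1 - rxx)) = 11.0 * sqrt(0.9 * 0.1) = 11.0 * sqrt(0.09) = 3.3
CI = T_est +/- z * SE_est, so width = 2 * z * SE_est = 2 * 1.96 * 3.3
Width = 12.936

12.936


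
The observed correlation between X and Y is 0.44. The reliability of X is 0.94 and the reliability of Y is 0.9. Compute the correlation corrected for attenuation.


r_corrected = rxy / sqrt(rxx * ryy)
= 0.44 / sqrt(0.94 * 0.9)
= 0.44 / sqrt(0.846)
= 0.44 / 0.919783
r_corrected = 0.4784

0.4784


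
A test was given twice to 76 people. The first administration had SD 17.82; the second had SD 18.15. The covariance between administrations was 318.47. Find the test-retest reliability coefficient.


r = cov(X,Y) / (SD_X * SD_Y)
r = 318.47 / (17.82 * 18.15)
r = 318.47 / 323.433
r = 0.9847

0.9847


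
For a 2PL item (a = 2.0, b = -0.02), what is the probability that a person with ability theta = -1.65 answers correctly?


a*(theta - b) = 2.0 * (-1.65 - -0.02) = -3.26
exp(--3.26) = 26.0495
P = 1 / (1 + 26.0495)
P = 0.037

0.037


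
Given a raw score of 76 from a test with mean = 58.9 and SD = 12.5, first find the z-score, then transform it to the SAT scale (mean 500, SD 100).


z = (X - mean) / SD = (76 - 58.9) / 12.5
z = 17.1 / 12.5
z = 1.368
SAT-scale = SAT = 500 + 100z
Carry z at full precision (z = 17.1 / 12.5) into the conversion:
SAT-scale = 500 + 100 * (17.1 / 12.5) = 500 + 1710 / 12.5
SAT-scale = 500 + 136.8
SAT-scale = 636.8

636.8


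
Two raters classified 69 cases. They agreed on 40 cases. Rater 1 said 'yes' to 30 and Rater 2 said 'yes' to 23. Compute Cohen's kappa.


P_o = 40/69 = 0.57971
P_e = (30*23 + 39*46) / 4761 = 0.521739
kappa = (P_o - P_e) / (1 - P_e)
kappa = (0.57971 - 0.521739) / (1 - 0.521739)
kappa = 0.1212

0.1212


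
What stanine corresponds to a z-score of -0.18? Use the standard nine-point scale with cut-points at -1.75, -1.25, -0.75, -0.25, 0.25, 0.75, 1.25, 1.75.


Stanine boundaries: [-1.75, -1.25, -0.75, -0.25, 0.25, 0.75, 1.25, 1.75]
z = -0.18
Check each boundary:
  z >= -1.75 -> could be stanine 2
  z >= -1.25 -> could be stanine 3
  z >= -0.75 -> could be stanine 4
  z >= -0.25 -> could be stanine 5
  z < 0.25
  z < 0.75
  z < 1.25
  z < 1.75
Highest qualifying boundary gives stanine = 5

5


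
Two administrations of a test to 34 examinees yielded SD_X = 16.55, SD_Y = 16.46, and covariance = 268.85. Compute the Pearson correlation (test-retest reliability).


r = cov(X,Y) / (SD_X * SD_Y)
r = 268.85 / (16.55 * 16.46)
r = 268.85 / 272.413
r = 0.9869

0.9869


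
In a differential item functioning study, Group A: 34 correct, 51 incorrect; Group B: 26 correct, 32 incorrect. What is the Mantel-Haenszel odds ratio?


Odds_A = 34/51 = 0.6667
Odds_B = 26/32 = 0.8125
OR = Odds_A / Odds_B = 0.6667 / 0.8125
Exactly, OR = (34 * 32) / (51 * 26) = 1088 / 1326
OR = 0.8205

0.8205


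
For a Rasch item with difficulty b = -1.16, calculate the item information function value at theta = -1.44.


P = 1/(1+exp(-(-1.44--1.16))) = 0.4305
I = P*(1-P) = 0.4305 * 0.5695
I = 0.2452

0.2452


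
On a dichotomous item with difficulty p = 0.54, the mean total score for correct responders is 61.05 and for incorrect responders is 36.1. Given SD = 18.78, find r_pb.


q = 1 - p = 0.46
rpb = ((M1 - M0) / SD) * sqrt(p * q)
rpb = ((61.05 - 36.1) / 18.78) * sqrt(0.54 * 0.46)
rpb = 0.6621

0.6621


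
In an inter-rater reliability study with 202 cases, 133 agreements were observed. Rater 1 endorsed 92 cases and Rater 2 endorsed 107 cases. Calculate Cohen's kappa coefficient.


P_o = 133/202 = 0.658416
P_e = (92*107 + 110*95) / 40804 = 0.497353
kappa = (P_o - P_e) / (1 - P_e)
kappa = (0.658416 - 0.497353) / (1 - 0.497353)
kappa = 0.3204

0.3204


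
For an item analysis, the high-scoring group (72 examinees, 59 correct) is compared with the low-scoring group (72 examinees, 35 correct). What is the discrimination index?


p_upper = 59/72 = 0.8194
p_lower = 35/72 = 0.4861
D = 0.8194 - 0.4861 = 0.3333

0.3333


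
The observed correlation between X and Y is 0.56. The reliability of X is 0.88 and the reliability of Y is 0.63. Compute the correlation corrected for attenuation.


r_corrected = rxy / sqrt(rxx * ryy)
= 0.56 / sqrt(0.88 * 0.63)
= 0.56 / sqrt(0.5544)
= 0.56 / 0.74458
r_corrected = 0.7521

0.7521


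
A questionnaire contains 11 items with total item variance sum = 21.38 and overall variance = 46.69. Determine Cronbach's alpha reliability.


alpha = (k/(k-1)) * (1 - sum(si^2)/s_total^2)
= (11/10) * (1 - 21.38/46.69)
alpha = 0.5963

0.5963


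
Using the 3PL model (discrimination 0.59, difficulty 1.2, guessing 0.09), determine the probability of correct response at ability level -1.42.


logit = 0.59*(-1.42 - 1.2) = -1.5458
P* = 1/(1 + exp(--1.5458)) = 0.1757
P = 0.09 + (1 - 0.09) * 0.1757
P = 0.2499

0.2499


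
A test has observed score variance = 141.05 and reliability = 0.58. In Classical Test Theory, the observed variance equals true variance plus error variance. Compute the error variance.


var_true = rxx * var_obs = 0.58 * 141.05 = 81.809
var_error = var_obs - var_true
var_error = 141.05 - 81.809
var_error = 59.241

59.241


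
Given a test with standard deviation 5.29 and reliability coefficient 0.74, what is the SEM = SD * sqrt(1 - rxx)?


SEM = SD * sqrt(1 - rxx)
SEM = 5.29 * sqrt(1 - 0.74)
SEM = 5.29 * sqrt(0.26) = 5.29 * 0.509902
SEM = 2.6974

2.6974


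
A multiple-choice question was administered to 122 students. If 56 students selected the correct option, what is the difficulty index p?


Item difficulty p = number correct / total examinees
p = 56 / 122
p = 0.459

0.459


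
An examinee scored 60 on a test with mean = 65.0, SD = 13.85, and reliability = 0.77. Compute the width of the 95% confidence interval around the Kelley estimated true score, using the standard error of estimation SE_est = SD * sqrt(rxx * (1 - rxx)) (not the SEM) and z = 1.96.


True score estimate = 0.77*60 + 0.23*65.0 = 61.15
SE_est = SD * sqrt(rxx * (1 - rxx)) = 13.85 * sqrt(0.77 * 0.23) = 13.85 * sqrt(0.1771) = 5.82853
CI = T_est +/- z * SE_est, so width = 2 * z * SE_est = 2 * 1.96 * 5.82853
Width = 22.8478

22.8478


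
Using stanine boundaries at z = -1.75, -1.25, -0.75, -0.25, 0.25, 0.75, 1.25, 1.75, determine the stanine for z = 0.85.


Stanine boundaries: [-1.75, -1.25, -0.75, -0.25, 0.25, 0.75, 1.25, 1.75]
z = 0.85
Check each boundary:
  z >= -1.75 -> could be stanine 2
  z >= -1.25 -> could be stanine 3
  z >= -0.75 -> could be stanine 4
  z >= -0.25 -> could be stanine 5
  z >= 0.25 -> could be stanine 6
  z >= 0.75 -> could be stanine 7
  z < 1.25
  z < 1.75
Highest qualifying boundary gives stanine = 7

7


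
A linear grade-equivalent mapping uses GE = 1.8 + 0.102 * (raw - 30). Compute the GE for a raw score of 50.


raw - median = 50 - 30 = 20
slope * diff = 0.102 * 20 = 2.04
GE = 1.8 + 2.04
GE = 3.84

3.84


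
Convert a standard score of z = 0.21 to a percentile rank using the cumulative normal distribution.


CDF(z) = 0.5 * (1 + erf(z/sqrt(2)))
erf(0.1485) = 0.1663
CDF = 0.5832
Percentile rank = 0.5832 * 100 = 58.32

58.32


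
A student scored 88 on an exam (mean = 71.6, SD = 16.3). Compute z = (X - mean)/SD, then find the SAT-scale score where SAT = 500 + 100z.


z = (X - mean) / SD = (88 - 71.6) / 16.3
z = 16.4 / 16.3
z = 1.0061
SAT-scale = SAT = 500 + 100z
Carry z at full precision (z = 16.4 / 16.3) into the conversion:
SAT-scale = 500 + 100 * (16.4 / 16.3) = 500 + 1640 / 16.3
SAT-scale = 500 + 100.6135
SAT-scale = 600.6135

600.6135


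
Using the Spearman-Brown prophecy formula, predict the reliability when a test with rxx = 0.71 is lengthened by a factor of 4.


r_new = (n * rxx) / (1 + (n-1) * rxx)
r_new = (4 * 0.71) / (1 + 3 * 0.71)
r_new = 2.84 / 3.13
r_new = 0.9073

0.9073


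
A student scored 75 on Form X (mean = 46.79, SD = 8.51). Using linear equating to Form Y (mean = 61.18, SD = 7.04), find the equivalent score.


slope = SD_Y / SD_X = 7.04 / 8.51 ~ 0.8273
intercept = mean_Y - slope * mean_X = 61.18 - (7.04 / 8.51) * 46.79 ~ 22.4724
Y = slope * X + intercept. To avoid rounding drift from the rounded slope/intercept, evaluate the equivalent form Y = mean_Y + SD_Y * (X - mean_X) / SD_X at full precision:
Y = 61.18 + 7.04 * (75 - 46.79) / 8.51
Y = 61.18 + 7.04 * 28.21 / 8.51
Y = 61.18 + 198.5984 / 8.51
Y = 61.18 + 23.3371
Y = 84.5171

84.5171


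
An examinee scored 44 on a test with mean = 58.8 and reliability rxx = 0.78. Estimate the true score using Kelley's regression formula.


T_est = rxx * X + (1 - rxx) * mean
T_est = 0.78 * 44 + 0.22 * 58.8
T_est = 34.32 + 12.936
T_est = 47.256

47.256


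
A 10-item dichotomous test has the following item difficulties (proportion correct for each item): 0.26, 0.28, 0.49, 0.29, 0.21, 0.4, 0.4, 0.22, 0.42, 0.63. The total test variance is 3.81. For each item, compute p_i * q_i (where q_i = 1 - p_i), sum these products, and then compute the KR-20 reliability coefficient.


For each item, compute p_i * q_i:
  Item 1: 0.26 * 0.74 = 0.1924
  Item 2: 0.28 * 0.72 = 0.2016
  Item 3: 0.49 * 0.51 = 0.2499
  Item 4: 0.29 * 0.71 = 0.2059
  Item 5: 0.21 * 0.79 = 0.1659
  Item 6: 0.4 * 0.6 = 0.24
  Item 7: 0.4 * 0.6 = 0.24
  Item 8: 0.22 * 0.78 = 0.1716
  Item 9: 0.42 * 0.58 = 0.2436
  Item 10: 0.63 * 0.37 = 0.2331
Sum(p_i * q_i) = 0.1924 + 0.2016 + 0.2499 + 0.2059 + 0.1659 + 0.24 + 0.24 + 0.1716 + 0.2436 + 0.2331 = 2.144
KR-20 = (k/(k-1)) * (1 - Sum(p_i*q_i) / Var_total)
= (10/9) * (1 - 2.144/3.81)
= 1.1111 * 0.4373
KR-20 = 0.4859

0.4859


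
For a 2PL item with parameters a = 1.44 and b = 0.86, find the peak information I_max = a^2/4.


For 2PL, max info at theta = b = 0.86
I_max = a^2 / 4 = 1.44^2 / 4
= 2.0736 / 4
I_max = 0.5184

0.5184


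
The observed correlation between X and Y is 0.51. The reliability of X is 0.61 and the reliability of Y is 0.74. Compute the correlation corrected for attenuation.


r_corrected = rxy / sqrt(rxx * ryy)
= 0.51 / sqrt(0.61 * 0.74)
= 0.51 / sqrt(0.4514)
= 0.51 / 0.671863
r_corrected = 0.7591

0.7591


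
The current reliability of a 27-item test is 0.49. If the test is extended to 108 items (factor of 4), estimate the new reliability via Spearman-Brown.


r_new = (n * rxx) / (1 + (n-1) * rxx)
r_new = (4 * 0.49) / (1 + 3 * 0.49)
r_new = 1.96 / 2.47
r_new = 0.7935

0.7935


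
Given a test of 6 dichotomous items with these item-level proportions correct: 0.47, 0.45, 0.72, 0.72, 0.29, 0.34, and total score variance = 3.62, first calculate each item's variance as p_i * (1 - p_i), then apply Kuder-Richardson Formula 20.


For each item, compute p_i * q_i:
  Item 1: 0.47 * 0.53 = 0.2491
  Item 2: 0.45 * 0.55 = 0.2475
  Item 3: 0.72 * 0.28 = 0.2016
  Item 4: 0.72 * 0.28 = 0.2016
  Item 5: 0.29 * 0.71 = 0.2059
  Item 6: 0.34 * 0.66 = 0.2244
Sum(p_i * q_i) = 0.2491 + 0.2475 + 0.2016 + 0.2016 + 0.2059 + 0.2244 = 1.3301
KR-20 = (k/(k-1)) * (1 - Sum(p_i*q_i) / Var_total)
= (6/5) * (1 - 1.3301/3.62)
= 1.2 * 0.6326
KR-20 = 0.7591

0.7591


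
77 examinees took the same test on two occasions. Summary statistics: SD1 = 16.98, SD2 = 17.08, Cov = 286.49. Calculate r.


r = cov(X,Y) / (SD_X * SD_Y)
r = 286.49 / (16.98 * 17.08)
r = 286.49 / 290.0184
r = 0.9878

0.9878


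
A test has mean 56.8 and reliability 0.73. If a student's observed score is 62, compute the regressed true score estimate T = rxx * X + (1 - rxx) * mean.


T_est = rxx * X + (1 - rxx) * mean
T_est = 0.73 * 62 + 0.27 * 56.8
T_est = 45.26 + 15.336
T_est = 60.596

60.596


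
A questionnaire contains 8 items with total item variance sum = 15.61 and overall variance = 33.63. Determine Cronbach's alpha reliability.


alpha = (k/(k-1)) * (1 - sum(si^2)/s_total^2)
= (8/7) * (1 - 15.61/33.63)
alpha = 0.6124

0.6124


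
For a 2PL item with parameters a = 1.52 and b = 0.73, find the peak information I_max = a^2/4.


For 2PL, max info at theta = b = 0.73
I_max = a^2 / 4 = 1.52^2 / 4
= 2.3104 / 4
I_max = 0.5776

0.5776


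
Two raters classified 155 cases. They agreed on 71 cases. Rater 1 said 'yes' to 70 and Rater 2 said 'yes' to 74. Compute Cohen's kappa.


P_o = 71/155 = 0.458065
P_e = (70*74 + 85*81) / 24025 = 0.502185
kappa = (P_o - P_e) / (1 - P_e)
kappa = (0.458065 - 0.502185) / (1 - 0.502185)
kappa = -0.0886

-0.0886


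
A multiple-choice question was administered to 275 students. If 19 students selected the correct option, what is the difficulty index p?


Item difficulty p = number correct / total examinees
p = 19 / 275
p = 0.0691

0.0691


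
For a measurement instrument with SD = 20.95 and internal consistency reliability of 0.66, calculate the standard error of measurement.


SEM = SD * sqrt(1 - rxx)
SEM = 20.95 * sqrt(1 - 0.66)
SEM = 20.95 * sqrt(0.34) = 20.95 * 0.583095
SEM = 12.2158

12.2158


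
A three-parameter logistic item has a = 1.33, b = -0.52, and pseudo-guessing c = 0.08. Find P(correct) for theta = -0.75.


logit = 1.33*(-0.75 - -0.52) = -0.3059
P* = 1/(1 + exp(--0.3059)) = 0.4241
P = 0.08 + (1 - 0.08) * 0.4241
P = 0.4702

0.4702


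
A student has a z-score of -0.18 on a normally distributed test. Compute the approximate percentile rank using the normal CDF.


CDF(z) = 0.5 * (1 + erf(z/sqrt(2)))
erf(-0.1273) = -0.1428
CDF = 0.4286
Percentile rank = 0.4286 * 100 = 42.86

42.86


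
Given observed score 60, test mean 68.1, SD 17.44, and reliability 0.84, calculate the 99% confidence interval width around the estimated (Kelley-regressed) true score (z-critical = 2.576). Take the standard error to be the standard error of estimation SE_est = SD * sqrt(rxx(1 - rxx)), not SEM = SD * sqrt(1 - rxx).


True score estimate = 0.84*60 + 0.16*68.1 = 61.296
SE_est = SD * sqrt(rxx * (1 - rxx)) = 17.44 * sqrt(0.84 * 0.16) = 17.44 * sqrt(0.1344) = 6.39361
CI = T_est +/- z * SE_est, so width = 2 * z * SE_est = 2 * 2.576 * 6.39361
Width = 32.9399

32.9399


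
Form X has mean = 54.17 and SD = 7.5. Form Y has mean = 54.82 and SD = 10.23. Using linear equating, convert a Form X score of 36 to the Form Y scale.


slope = SD_Y / SD_X = 10.23 / 7.5 ~ 1.364
intercept = mean_Y - slope * mean_X = 54.82 - (10.23 / 7.5) * 54.17 ~ -19.0679
Y = slope * X + intercept. To avoid rounding drift from the rounded slope/intercept, evaluate the equivalent form Y = mean_Y + SD_Y * (X - mean_X) / SD_X at full precision:
Y = 54.82 + 10.23 * (36 - 54.17) / 7.5
Y = 54.82 - 10.23 * 18.17 / 7.5
Y = 54.82 - 185.8791 / 7.5
Y = 54.82 - 24.7839
Y = 30.0361

30.0361


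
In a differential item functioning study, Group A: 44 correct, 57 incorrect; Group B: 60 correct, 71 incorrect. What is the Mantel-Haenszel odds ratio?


Odds_A = 44/57 = 0.7719
Odds_B = 60/71 = 0.8451
OR = Odds_A / Odds_B = 0.7719 / 0.8451
Exactly, OR = (44 * 71) / (57 * 60) = 3124 / 3420
OR = 0.9135

0.9135


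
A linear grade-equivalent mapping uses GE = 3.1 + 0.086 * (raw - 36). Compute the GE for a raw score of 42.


raw - median = 42 - 36 = 6
slope * diff = 0.086 * 6 = 0.516
GE = 3.1 + 0.516
GE = 3.616

3.616


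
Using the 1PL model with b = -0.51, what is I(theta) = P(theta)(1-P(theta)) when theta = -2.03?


P = 1/(1+exp(-(-2.03--0.51))) = 0.1795
I = P*(1-P) = 0.1795 * 0.8205
I = 0.1473

0.1473


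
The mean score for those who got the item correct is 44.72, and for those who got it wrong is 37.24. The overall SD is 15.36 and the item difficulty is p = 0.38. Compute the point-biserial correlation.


q = 1 - p = 0.62
rpb = ((M1 - M0) / SD) * sqrt(p * q)
rpb = ((44.72 - 37.24) / 15.36) * sqrt(0.38 * 0.62)
rpb = 0.2364

0.2364


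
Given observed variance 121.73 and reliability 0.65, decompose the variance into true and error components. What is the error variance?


var_true = rxx * var_obs = 0.65 * 121.73 = 79.1245
var_error = var_obs - var_true
var_error = 121.73 - 79.1245
var_error = 42.6055

42.6055


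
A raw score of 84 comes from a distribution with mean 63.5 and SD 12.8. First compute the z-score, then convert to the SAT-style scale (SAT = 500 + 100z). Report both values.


z = (X - mean) / SD = (84 - 63.5) / 12.8
z = 20.5 / 12.8
z = 1.6016
SAT-scale = SAT = 500 + 100z
Carry z at full precision (z = 20.5 / 12.8) into the conversion:
SAT-scale = 500 + 100 * (20.5 / 12.8) = 500 + 2050 / 12.8
SAT-scale = 500 + 160.1562
SAT-scale = 660.1562

660.1562


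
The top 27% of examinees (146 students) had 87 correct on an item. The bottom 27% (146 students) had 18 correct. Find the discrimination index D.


p_upper = 87/146 = 0.5959
p_lower = 18/146 = 0.1233
D = 0.5959 - 0.1233 = 0.4726

0.4726


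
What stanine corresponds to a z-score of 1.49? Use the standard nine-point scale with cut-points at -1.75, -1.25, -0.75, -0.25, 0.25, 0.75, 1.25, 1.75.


Stanine boundaries: [-1.75, -1.25, -0.75, -0.25, 0.25, 0.75, 1.25, 1.75]
z = 1.49
Check each boundary:
  z >= -1.75 -> could be stanine 2
  z >= -1.25 -> could be stanine 3
  z >= -0.75 -> could be stanine 4
  z >= -0.25 -> could be stanine 5
  z >= 0.25 -> could be stanine 6
  z >= 0.75 -> could be stanine 7
  z >= 1.25 -> could be stanine 8
  z < 1.75
Highest qualifying boundary gives stanine = 8

8


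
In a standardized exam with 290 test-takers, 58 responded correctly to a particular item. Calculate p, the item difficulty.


Item difficulty p = number correct / total examinees
p = 58 / 290
p = 0.2

0.2


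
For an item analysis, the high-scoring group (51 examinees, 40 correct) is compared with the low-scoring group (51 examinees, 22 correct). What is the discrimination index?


p_upper = 40/51 = 0.7843
p_lower = 22/51 = 0.4314
D = 0.7843 - 0.4314 = 0.3529

0.3529


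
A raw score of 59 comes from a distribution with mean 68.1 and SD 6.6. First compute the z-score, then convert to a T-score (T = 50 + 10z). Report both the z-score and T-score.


z = (X - mean) / SD = (59 - 68.1) / 6.6
z = -9.1 / 6.6
z = -1.3788
T-score = T = 50 + 10z
Carry z at full precision (z = -9.1 / 6.6) into the conversion:
T-score = 50 + 10 * (-9.1 / 6.6) = 50 + -91 / 6.6
T-score = 50 + -13.7879
T-score = 36.2121

36.2121


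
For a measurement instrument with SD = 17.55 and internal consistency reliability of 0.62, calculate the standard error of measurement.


SEM = SD * sqrt(1 - rxx)
SEM = 17.55 * sqrt(1 - 0.62)
SEM = 17.55 * sqrt(0.38) = 17.55 * 0.616441
SEM = 10.8185

10.8185


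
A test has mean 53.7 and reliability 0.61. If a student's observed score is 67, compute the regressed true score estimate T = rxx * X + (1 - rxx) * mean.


T_est = rxx * X + (1 - rxx) * mean
T_est = 0.61 * 67 + 0.39 * 53.7
T_est = 40.87 + 20.943
T_est = 61.813

61.813


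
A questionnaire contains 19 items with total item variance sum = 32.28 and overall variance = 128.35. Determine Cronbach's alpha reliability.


alpha = (k/(k-1)) * (1 - sum(si^2)/s_total^2)
= (19/18) * (1 - 32.28/128.35)
alpha = 0.7901

0.7901


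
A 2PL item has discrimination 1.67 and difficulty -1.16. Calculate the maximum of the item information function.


For 2PL, max info at theta = b = -1.16
I_max = a^2 / 4 = 1.67^2 / 4
= 2.7889 / 4
I_max = 0.6972

0.6972


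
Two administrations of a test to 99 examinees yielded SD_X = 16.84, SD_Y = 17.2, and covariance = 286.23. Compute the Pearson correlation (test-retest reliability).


r = cov(X,Y) / (SD_X * SD_Y)
r = 286.23 / (16.84 * 17.2)
r = 286.23 / 289.648
r = 0.9882

0.9882


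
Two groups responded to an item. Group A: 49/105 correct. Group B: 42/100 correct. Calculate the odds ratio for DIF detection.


Odds_A = 49/56 = 0.875
Odds_B = 42/58 = 0.7241
OR = Odds_A / Odds_B = 0.875 / 0.7241
Exactly, OR = (49 * 58) / (56 * 42) = 2842 / 2352
OR = 1.2083

1.2083


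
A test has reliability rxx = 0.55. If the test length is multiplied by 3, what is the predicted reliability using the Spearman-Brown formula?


r_new = (n * rxx) / (1 + (n-1) * rxx)
r_new = (3 * 0.55) / (1 + 2 * 0.55)
r_new = 1.65 / 2.1
r_new = 0.7857

0.7857


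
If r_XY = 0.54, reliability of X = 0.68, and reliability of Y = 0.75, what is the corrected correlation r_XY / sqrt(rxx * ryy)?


r_corrected = rxy / sqrt(rxx * ryy)
= 0.54 / sqrt(0.68 * 0.75)
= 0.54 / sqrt(0.51)
= 0.54 / 0.714143
r_corrected = 0.7562

0.7562


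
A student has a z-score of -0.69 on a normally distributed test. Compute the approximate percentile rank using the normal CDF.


CDF(z) = 0.5 * (1 + erf(z/sqrt(2)))
erf(-0.4879) = -0.5098
CDF = 0.2451
Percentile rank = 0.2451 * 100 = 24.51

24.51


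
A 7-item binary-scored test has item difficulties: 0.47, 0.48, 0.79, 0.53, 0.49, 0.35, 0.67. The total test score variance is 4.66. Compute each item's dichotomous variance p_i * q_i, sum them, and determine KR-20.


For each item, compute p_i * q_i:
  Item 1: 0.47 * 0.53 = 0.2491
  Item 2: 0.48 * 0.52 = 0.2496
  Item 3: 0.79 * 0.21 = 0.1659
  Item 4: 0.53 * 0.47 = 0.2491
  Item 5: 0.49 * 0.51 = 0.2499
  Item 6: 0.35 * 0.65 = 0.2275
  Item 7: 0.67 * 0.33 = 0.2211
Sum(p_i * q_i) = 0.2491 + 0.2496 + 0.1659 + 0.2491 + 0.2499 + 0.2275 + 0.2211 = 1.6122
KR-20 = (k/(k-1)) * (1 - Sum(p_i*q_i) / Var_total)
= (7/6) * (1 - 1.6122/4.66)
= 1.1667 * 0.654
KR-20 = 0.763

0.763


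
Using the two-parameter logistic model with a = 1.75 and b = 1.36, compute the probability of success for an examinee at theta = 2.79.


a*(theta - b) = 1.75 * (2.79 - 1.36) = 2.5025
exp(-2.5025) = 0.0819
P = 1 / (1 + 0.0819)
P = 0.9243

0.9243


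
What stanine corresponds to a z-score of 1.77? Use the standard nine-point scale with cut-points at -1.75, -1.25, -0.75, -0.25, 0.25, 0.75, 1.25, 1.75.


Stanine boundaries: [-1.75, -1.25, -0.75, -0.25, 0.25, 0.75, 1.25, 1.75]
z = 1.77
Check each boundary:
  z >= -1.75 -> could be stanine 2
  z >= -1.25 -> could be stanine 3
  z >= -0.75 -> could be stanine 4
  z >= -0.25 -> could be stanine 5
  z >= 0.25 -> could be stanine 6
  z >= 0.75 -> could be stanine 7
  z >= 1.25 -> could be stanine 8
  z >= 1.75 -> could be stanine 9
Highest qualifying boundary gives stanine = 9

9


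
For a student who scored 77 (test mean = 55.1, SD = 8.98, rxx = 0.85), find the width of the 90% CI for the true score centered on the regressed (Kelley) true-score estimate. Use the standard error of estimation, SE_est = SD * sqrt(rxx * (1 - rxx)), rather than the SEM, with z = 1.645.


True score estimate = 0.85*77 + 0.15*55.1 = 73.715
SE_est = SD * sqrt(rxx * (1 - rxx)) = 8.98 * sqrt(0.85 * 0.15) = 8.98 * sqrt(0.1275) = 3.206501
CI = T_est +/- z * SE_est, so width = 2 * z * SE_est = 2 * 1.645 * 3.206501
Width = 10.5494

10.5494


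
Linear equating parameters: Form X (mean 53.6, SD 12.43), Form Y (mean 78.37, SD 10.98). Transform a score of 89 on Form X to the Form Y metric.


slope = SD_Y / SD_X = 10.98 / 12.43 ~ 0.8833
intercept = mean_Y - slope * mean_X = 78.37 - (10.98 / 12.43) * 53.6 ~ 31.0226
Y = slope * X + intercept. To avoid rounding drift from the rounded slope/intercept, evaluate the equivalent form Y = mean_Y + SD_Y * (X - mean_X) / SD_X at full precision:
Y = 78.37 + 10.98 * (89 - 53.6) / 12.43
Y = 78.37 + 10.98 * 35.4 / 12.43
Y = 78.37 + 388.692 / 12.43
Y = 78.37 + 31.2705
Y = 109.6405

109.6405


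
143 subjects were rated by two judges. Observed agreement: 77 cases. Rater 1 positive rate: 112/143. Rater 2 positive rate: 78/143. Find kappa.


P_o = 77/143 = 0.538462
P_e = (112*78 + 31*65) / 20449 = 0.525747
kappa = (P_o - P_e) / (1 - P_e)
kappa = (0.538462 - 0.525747) / (1 - 0.525747)
kappa = 0.0268

0.0268


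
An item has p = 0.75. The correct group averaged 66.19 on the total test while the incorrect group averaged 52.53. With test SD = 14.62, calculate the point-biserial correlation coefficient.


q = 1 - p = 0.25
rpb = ((M1 - M0) / SD) * sqrt(p * q)
rpb = ((66.19 - 52.53) / 14.62) * sqrt(0.75 * 0.25)
rpb = 0.4046

0.4046
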